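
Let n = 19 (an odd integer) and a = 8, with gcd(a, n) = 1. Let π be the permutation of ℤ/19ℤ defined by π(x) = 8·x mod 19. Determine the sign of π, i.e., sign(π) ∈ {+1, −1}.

Trace 8: π^k(8) = [8, 7, 18, 11, 12, 1] for k=0..5.
The orbit structure of x ↦ 8x mod 19: 4 orbits of sizes [6, 6, 6, 1].
With 4 cycles on 19 points, sign = (−1)^{19−4} = -1.

-1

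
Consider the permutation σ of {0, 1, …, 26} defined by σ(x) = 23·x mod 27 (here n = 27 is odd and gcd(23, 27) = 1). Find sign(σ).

-1

Trace 10: π^k(10) = [10, 14, 25, 8, 22, 20, 1] for k=0..6.
π_23 has 4 disjoint cycles with lengths [18, 6, 2, 1] on {0,…,26}.
n − c = 27 − 4 = 23; sign = (−1)^23 = -1.
Via Zolotarev, sign(π_{23}) = (23|27) = -1.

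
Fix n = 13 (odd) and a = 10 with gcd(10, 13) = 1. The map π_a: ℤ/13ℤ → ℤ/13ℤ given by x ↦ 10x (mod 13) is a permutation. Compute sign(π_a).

+1

Trace 3: π^k(3) = [3, 4, 1, 10, 9, 12] for k=0..5.
The orbit structure of x ↦ 10x mod 13: 3 orbits of sizes [6, 6, 1].
Σ(ℓ_i−1) = 13−3 = 10; sign = (−1)^10 = +1.
(10|13)_J = +1 (Zolotarev's lemma cross-check).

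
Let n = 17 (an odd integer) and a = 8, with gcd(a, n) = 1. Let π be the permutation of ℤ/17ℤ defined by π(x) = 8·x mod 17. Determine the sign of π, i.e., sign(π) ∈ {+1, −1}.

Trace 9: π^k(9) = [9, 4, 15, 1, 8, 13, 2] for k=0..6.
Cycle type of π: 8×2 + 1; total 3 cycles.
sign(π) = (−1)^{n − #cycles} = (−1)^{17−3} = (−1)^14 = +1.

+1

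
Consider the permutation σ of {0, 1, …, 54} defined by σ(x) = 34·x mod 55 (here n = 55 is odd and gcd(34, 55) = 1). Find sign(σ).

Orbit of 34 under x↦34x: [34, 1]… (length divides ord_55(34)).
Cycle type of π: 2×22 + 1×11; total 33 cycles.
n − c = 55 − 33 = 22; sign = (−1)^22 = +1.
(34|55)_J = +1 (Zolotarev's lemma cross-check).

+1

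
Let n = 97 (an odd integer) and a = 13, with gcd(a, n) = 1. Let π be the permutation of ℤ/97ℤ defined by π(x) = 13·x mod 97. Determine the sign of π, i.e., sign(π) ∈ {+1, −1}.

-1

Start at x=43: 43 → 74 → 89 → 90 → 6 → 78 → 44 → … (one orbit).
The orbit structure of x ↦ 13x mod 97: 2 orbits of sizes [96, 1].
97 − 2 = 95 transpositions; sign(π) = (−1)^95 = -1.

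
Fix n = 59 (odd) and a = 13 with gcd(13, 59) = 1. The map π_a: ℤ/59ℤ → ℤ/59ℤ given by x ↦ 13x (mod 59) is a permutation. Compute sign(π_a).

-1

Start at x=55: 55 → 7 → 32 → 3 → 39 → 35 → 42 → … (one orbit).
2 cycles of lengths [58, 1].
sign(π) = (−1)^{n − #cycles} = (−1)^{59−2} = (−1)^57 = -1.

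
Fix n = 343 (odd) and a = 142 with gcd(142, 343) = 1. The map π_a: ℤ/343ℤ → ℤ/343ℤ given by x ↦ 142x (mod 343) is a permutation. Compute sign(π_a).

Trace 214: π^k(214) = [214, 204, 156, 200, 274, 149, 235] for k=0..6.
7 cycles of lengths [147, 147, 21, 21, 3, 3, 1].
7 cycles on 343: each ℓ→(−1)^(ℓ−1), product (−1)^336 = +1.
Zolotarev: (142|343) = +1, matching the cycle-count sign.

+1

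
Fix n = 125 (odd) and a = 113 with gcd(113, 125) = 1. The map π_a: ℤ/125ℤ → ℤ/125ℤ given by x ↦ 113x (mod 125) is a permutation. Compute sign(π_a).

Orbit of 122 under x↦113x: [122, 36, 68, 59, 42, 121, 48]… (length divides ord_125(113)).
π_113 has 4 disjoint cycles with lengths [100, 20, 4, 1] on {0,…,124}.
With 4 cycles on 125 points, sign = (−1)^{125−4} = -1.

-1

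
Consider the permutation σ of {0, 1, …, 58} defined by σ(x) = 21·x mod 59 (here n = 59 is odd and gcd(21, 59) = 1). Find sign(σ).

+1

Trace 46: π^k(46) = [46, 22, 49, 26, 15, 20, 7] for k=0..6.
The orbit structure of x ↦ 21x mod 59: 3 orbits of sizes [29, 29, 1].
sign(π) = (−1)^{n − #cycles} = (−1)^{59−3} = (−1)^56 = +1.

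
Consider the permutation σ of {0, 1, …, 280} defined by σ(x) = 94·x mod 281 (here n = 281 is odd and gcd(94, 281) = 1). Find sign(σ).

-1

Trace 268: π^k(268) = [268, 183, 61, 114, 38, 200, 254] for k=0..6.
2 cycles of lengths [280, 1].
sign(π) = (−1)^{n − #cycles} = (−1)^{281−2} = (−1)^279 = -1.
(94|281)_J = -1 (Zolotarev's lemma cross-check).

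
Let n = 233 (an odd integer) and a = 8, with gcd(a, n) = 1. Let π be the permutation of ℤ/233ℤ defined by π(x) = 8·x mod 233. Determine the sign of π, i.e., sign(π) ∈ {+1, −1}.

Start at x=38: 38 → 71 → 102 → 117 → 4 → 32 → 23 → … (one orbit).
9 cycles of lengths [29, 29, 29, 29, 29, 29, 29, 29, 1].
sign(π) = (−1)^{n − #cycles} = (−1)^{233−9} = (−1)^224 = +1.
(8|233)_J = +1 (Zolotarev's lemma cross-check).

+1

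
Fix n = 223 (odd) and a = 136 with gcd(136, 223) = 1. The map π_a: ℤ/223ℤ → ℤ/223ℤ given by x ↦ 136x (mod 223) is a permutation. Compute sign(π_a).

+1

Start at x=119: 119 → 128 → 14 → 120 → 41 → 1 → 136 → … (one orbit).
The orbit structure of x ↦ 136x mod 223: 7 orbits of sizes [37, 37, 37, 37, 37, 37, 1].
n − c = 223 − 7 = 216; sign = (−1)^216 = +1.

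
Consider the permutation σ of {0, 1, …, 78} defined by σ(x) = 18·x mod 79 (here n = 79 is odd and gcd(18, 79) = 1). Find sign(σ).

+1

Trace 18: π^k(18) = [18, 8, 65, 64, 46, 38, 52] for k=0..6.
Cycle type of π: 13×6 + 1; total 7 cycles.
n − c = 79 − 7 = 72; sign = (−1)^72 = +1.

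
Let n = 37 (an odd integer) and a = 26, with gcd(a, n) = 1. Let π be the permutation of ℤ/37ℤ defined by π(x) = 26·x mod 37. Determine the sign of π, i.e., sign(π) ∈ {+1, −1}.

+1

Trace 10: π^k(10) = [10, 1, 26] for k=0..2.
The orbit structure of x ↦ 26x mod 37: 13 orbits of sizes [3, 3, 3, 3, 3, 3, 3, 3, 3, 3, 3, 3, 1].
Σ(ℓ_i−1) = 37−13 = 24; sign = (−1)^24 = +1.
Zolotarev: (26|37) = +1, matching the cycle-count sign.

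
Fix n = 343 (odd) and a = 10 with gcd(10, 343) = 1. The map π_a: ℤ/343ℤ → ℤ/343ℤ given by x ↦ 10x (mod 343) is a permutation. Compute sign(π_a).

Orbit of 104 under x↦10x: [104, 11, 110, 71, 24, 240, 342]… (length divides ord_343(10)).
The orbit structure of x ↦ 10x mod 343: 4 orbits of sizes [294, 42, 6, 1].
343 − 4 = 339 transpositions; sign(π) = (−1)^339 = -1.

-1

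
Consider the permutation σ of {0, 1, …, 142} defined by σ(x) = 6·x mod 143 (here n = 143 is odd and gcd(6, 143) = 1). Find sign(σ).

+1

Trace 100: π^k(100) = [100, 28, 25, 7, 42, 109, 82] for k=0..6.
The orbit structure of x ↦ 6x mod 143: 5 orbits of sizes [60, 60, 12, 10, 1].
sign(π) = (−1)^{n − #cycles} = (−1)^{143−5} = (−1)^138 = +1.
The Jacobi symbol (6|143) = +1 (Zolotarev) agrees.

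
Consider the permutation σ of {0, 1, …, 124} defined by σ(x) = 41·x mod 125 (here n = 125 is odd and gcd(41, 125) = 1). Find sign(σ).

+1

Trace 101: π^k(101) = [101, 16, 31, 21, 111, 51, 91] for k=0..6.
Cycle lengths of π_41 on ℤ/125ℤ: [25, 25, 25, 25, 5, 5, 5, 5, 1, 1, 1, 1, 1]; 13 cycles in total.
n − c = 125 − 13 = 112; sign = (−1)^112 = +1.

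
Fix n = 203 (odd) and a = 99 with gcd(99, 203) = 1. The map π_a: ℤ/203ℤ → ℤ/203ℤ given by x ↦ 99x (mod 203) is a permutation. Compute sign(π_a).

-1

Start at x=57: 57 → 162 → 1 → 99 → 57 (one orbit).
Decompose π into cycles: lengths [4, 4, 4, 4, 4, 4, 4, 4, 4, 4, 4, 4, 4, 4, 4, 4, 4, 4, 4, 4, 4, 4, 4, 4, 4, 4, 4, 4, 4, 4, 4, 4, 4, 4, 4, 4, 4, 4, 4, 4, 4, 4, 4, 4, 4, 4, 4, 4, 4, 1, 1, 1, 1, 1, 1, 1] (56 cycles, including the fixed point 0).
203 − 56 = 147 transpositions; sign(π) = (−1)^147 = -1.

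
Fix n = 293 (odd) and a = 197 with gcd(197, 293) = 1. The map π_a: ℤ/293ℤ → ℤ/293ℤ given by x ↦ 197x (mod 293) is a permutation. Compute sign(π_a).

Orbit of 205 under x↦197x: [205, 244, 16, 222, 77, 226, 279]… (length divides ord_293(197)).
5 cycles of lengths [73, 73, 73, 73, 1].
sign(π) = (−1)^{n − #cycles} = (−1)^{293−5} = (−1)^288 = +1.
Zolotarev: (197|293) = +1, matching the cycle-count sign.

+1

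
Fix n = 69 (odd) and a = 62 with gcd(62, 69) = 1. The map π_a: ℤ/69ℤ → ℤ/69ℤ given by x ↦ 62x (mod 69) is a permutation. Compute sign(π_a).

-1

Orbit of 49 under x↦62x: [49, 2, 55, 29, 4, 41, 58]… (length divides ord_69(62)).
π_62 has 6 disjoint cycles with lengths [22, 22, 11, 11, 2, 1] on {0,…,68}.
sign(π) = (−1)^{n − #cycles} = (−1)^{69−6} = (−1)^63 = -1.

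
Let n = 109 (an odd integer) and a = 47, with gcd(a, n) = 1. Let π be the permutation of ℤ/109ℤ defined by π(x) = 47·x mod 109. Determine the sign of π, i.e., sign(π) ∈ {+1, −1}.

-1

Start at x=15: 15 → 51 → 108 → 62 → 80 → 54 → 31 → … (one orbit).
Cycle lengths of π_47 on ℤ/109ℤ: [108, 1]; 2 cycles in total.
2 cycles on 109: each ℓ→(−1)^(ℓ−1), product (−1)^107 = -1.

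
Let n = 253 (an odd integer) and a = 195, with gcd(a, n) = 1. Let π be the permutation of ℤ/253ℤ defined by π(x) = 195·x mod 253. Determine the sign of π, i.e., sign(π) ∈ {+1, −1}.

+1

Start at x=196: 196 → 17 → 26 → 10 → 179 → 244 → 16 → … (one orbit).
The orbit structure of x ↦ 195x mod 253: 5 orbits of sizes [110, 110, 22, 10, 1].
Σ(ℓ_i−1) = 253−5 = 248; sign = (−1)^248 = +1.
(195|253)_J = +1 (Zolotarev's lemma cross-check).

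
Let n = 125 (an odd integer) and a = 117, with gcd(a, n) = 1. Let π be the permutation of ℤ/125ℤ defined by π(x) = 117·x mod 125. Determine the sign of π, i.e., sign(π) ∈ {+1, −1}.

-1

Trace 9: π^k(9) = [9, 53, 76, 17, 114, 88, 46] for k=0..6.
π_117 has 4 disjoint cycles with lengths [100, 20, 4, 1] on {0,…,124}.
n − c = 125 − 4 = 121; sign = (−1)^121 = -1.
(117|125)_J = -1 (Zolotarev's lemma cross-check).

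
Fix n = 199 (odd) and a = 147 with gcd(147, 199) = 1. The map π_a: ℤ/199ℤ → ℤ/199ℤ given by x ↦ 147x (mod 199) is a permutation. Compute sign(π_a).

-1

Orbit of 93 under x↦147x: [93, 139, 135, 144, 74, 132, 101]… (length divides ord_199(147)).
The orbit structure of x ↦ 147x mod 199: 4 orbits of sizes [66, 66, 66, 1].
n − c = 199 − 4 = 195; sign = (−1)^195 = -1.
The Jacobi symbol (147|199) = -1 (Zolotarev) agrees.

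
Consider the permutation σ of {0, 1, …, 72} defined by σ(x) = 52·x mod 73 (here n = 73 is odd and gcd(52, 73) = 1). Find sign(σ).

-1

Orbit of 9 under x↦52x: [9, 30, 27, 17, 8, 51, 24]… (length divides ord_73(52)).
Decompose π into cycles: lengths [24, 24, 24, 1] (4 cycles, including the fixed point 0).
73 − 4 = 69 transpositions; sign(π) = (−1)^69 = -1.
Check: (52/73) = -1 by Zolotarev.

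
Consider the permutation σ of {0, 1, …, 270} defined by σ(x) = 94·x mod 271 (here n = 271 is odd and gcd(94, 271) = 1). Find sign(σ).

Orbit of 57 under x↦94x: [57, 209, 134, 130, 25, 182, 35]… (length divides ord_271(94)).
Cycle lengths of π_94 on ℤ/271ℤ: [270, 1]; 2 cycles in total.
With 2 cycles on 271 points, sign = (−1)^{271−2} = -1.

-1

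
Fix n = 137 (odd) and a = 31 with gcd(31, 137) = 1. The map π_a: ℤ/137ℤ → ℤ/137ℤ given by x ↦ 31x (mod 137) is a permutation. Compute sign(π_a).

-1

Trace 55: π^k(55) = [55, 61, 110, 122, 83, 107, 29] for k=0..6.
π_31 has 2 disjoint cycles with lengths [136, 1] on {0,…,136}.
2 cycles on 137: each ℓ→(−1)^(ℓ−1), product (−1)^135 = -1.
Check: (31/137) = -1 by Zolotarev.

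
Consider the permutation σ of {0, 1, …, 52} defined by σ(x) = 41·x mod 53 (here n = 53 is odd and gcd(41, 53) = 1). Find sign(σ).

Start at x=31: 31 → 52 → 12 → 15 → 32 → 40 → 50 → … (one orbit).
Cycle lengths of π_41 on ℤ/53ℤ: [52, 1]; 2 cycles in total.
Σ(ℓ_i−1) = 53−2 = 51; sign = (−1)^51 = -1.
(41|53)_J = -1 (Zolotarev's lemma cross-check).

-1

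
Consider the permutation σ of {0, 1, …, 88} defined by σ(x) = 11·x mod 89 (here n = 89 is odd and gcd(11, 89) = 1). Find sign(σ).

Orbit of 11 under x↦11x: [11, 32, 85, 45, 50, 16, 87]… (length divides ord_89(11)).
The orbit structure of x ↦ 11x mod 89: 5 orbits of sizes [22, 22, 22, 22, 1].
n − c = 89 − 5 = 84; sign = (−1)^84 = +1.

+1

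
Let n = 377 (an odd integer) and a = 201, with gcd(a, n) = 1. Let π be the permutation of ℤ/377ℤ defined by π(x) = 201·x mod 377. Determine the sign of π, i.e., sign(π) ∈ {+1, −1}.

Trace 366: π^k(366) = [366, 51, 72, 146, 317, 4, 50] for k=0..6.
7 cycles of lengths [84, 84, 84, 84, 28, 12, 1].
377 − 7 = 370 transpositions; sign(π) = (−1)^370 = +1.

+1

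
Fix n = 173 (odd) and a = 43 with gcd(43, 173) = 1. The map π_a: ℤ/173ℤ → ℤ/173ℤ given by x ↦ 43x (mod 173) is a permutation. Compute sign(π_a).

Start at x=119: 119 → 100 → 148 → 136 → 139 → 95 → 106 → … (one orbit).
Cycle lengths of π_43 on ℤ/173ℤ: [43, 43, 43, 43, 1]; 5 cycles in total.
n − c = 173 − 5 = 168; sign = (−1)^168 = +1.
Check: (43/173) = +1 by Zolotarev.

+1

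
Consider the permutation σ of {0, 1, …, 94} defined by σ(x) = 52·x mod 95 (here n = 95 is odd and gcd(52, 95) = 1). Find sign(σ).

+1

Orbit of 67 under x↦52x: [67, 64, 3, 61, 37, 24, 13]… (length divides ord_95(52)).
Cycle type of π: 36×2 + 18 + 4 + 1; total 5 cycles.
With 5 cycles on 95 points, sign = (−1)^{95−5} = +1.
Check: (52/95) = +1 by Zolotarev.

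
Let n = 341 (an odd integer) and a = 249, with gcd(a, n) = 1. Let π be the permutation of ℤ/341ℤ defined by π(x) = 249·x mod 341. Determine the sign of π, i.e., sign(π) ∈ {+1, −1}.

-1

Start at x=218: 218 → 63 → 1 → 249 → 280 → 156 → 311 → … (one orbit).
Cycle lengths of π_249 on ℤ/341ℤ: [10, 10, 10, 10, 10, 10, 10, 10, 10, 10, 10, 10, 10, 10, 10, 10, 10, 10, 10, 10, 10, 10, 10, 10, 10, 10, 10, 10, 10, 10, 10, 1, 1, 1, 1, 1, 1, 1, 1, 1, 1, 1, 1, 1, 1, 1, 1, 1, 1, 1, 1, 1, 1, 1, 1, 1, 1, 1, 1, 1, 1, 1]; 62 cycles in total.
sign(π) = (−1)^{n − #cycles} = (−1)^{341−62} = (−1)^279 = -1.
Zolotarev: (249|341) = -1, matching the cycle-count sign.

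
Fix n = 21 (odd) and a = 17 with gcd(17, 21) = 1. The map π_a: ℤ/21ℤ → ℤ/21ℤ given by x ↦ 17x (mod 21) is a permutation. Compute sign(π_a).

Orbit of 20 under x↦17x: [20, 4, 5, 1, 17, 16]… (length divides ord_21(17)).
Decompose π into cycles: lengths [6, 6, 6, 2, 1] (5 cycles, including the fixed point 0).
Σ(ℓ_i−1) = 21−5 = 16; sign = (−1)^16 = +1.
Check: (17/21) = +1 by Zolotarev.

+1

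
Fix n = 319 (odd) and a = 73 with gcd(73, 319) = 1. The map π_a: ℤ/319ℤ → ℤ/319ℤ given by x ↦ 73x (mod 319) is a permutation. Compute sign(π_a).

Trace 38: π^k(38) = [38, 222, 256, 186, 180, 61, 306] for k=0..6.
The orbit structure of x ↦ 73x mod 319: 5 orbits of sizes [140, 140, 28, 10, 1].
319 − 5 = 314 transpositions; sign(π) = (−1)^314 = +1.

+1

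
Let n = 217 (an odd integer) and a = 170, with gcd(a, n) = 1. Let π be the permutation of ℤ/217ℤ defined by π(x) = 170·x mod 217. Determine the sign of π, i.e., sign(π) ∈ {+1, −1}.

Start at x=64: 64 → 30 → 109 → 85 → 128 → 60 → 1 → … (one orbit).
π_170 has 12 disjoint cycles with lengths [30, 30, 30, 30, 30, 30, 10, 10, 10, 3, 3, 1] on {0,…,216}.
Σ(ℓ_i−1) = 217−12 = 205; sign = (−1)^205 = -1.
Check: (170/217) = -1 by Zolotarev.

-1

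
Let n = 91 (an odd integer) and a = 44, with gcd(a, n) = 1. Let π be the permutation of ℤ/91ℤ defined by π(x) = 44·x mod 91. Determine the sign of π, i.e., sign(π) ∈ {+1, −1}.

-1

Start at x=44: 44 → 25 → 8 → 79 → 18 → 64 → 86 → … (one orbit).
The orbit structure of x ↦ 44x mod 91: 12 orbits of sizes [12, 12, 12, 12, 12, 12, 4, 4, 4, 3, 3, 1].
91 − 12 = 79 transpositions; sign(π) = (−1)^79 = -1.
The Jacobi symbol (44|91) = -1 (Zolotarev) agrees.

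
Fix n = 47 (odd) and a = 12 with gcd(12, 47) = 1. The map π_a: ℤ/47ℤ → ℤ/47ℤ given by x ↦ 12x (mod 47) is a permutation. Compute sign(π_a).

+1

Trace 28: π^k(28) = [28, 7, 37, 21, 17, 16, 4] for k=0..6.
3 cycles of lengths [23, 23, 1].
Σ(ℓ_i−1) = 47−3 = 44; sign = (−1)^44 = +1.
Check: (12/47) = +1 by Zolotarev.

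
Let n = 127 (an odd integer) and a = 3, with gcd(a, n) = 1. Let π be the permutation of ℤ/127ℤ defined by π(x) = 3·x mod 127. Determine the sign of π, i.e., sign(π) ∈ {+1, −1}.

-1

Trace 82: π^k(82) = [82, 119, 103, 55, 38, 114, 88] for k=0..6.
2 cycles of lengths [126, 1].
sign(π) = (−1)^{n − #cycles} = (−1)^{127−2} = (−1)^125 = -1.
The Jacobi symbol (3|127) = -1 (Zolotarev) agrees.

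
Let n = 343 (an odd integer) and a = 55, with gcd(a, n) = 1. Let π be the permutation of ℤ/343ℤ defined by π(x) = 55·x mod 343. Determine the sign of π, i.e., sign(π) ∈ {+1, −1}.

Start at x=209: 209 → 176 → 76 → 64 → 90 → 148 → 251 → … (one orbit).
π_55 has 10 disjoint cycles with lengths [98, 98, 98, 14, 14, 14, 2, 2, 2, 1] on {0,…,342}.
sign(π) = (−1)^{n − #cycles} = (−1)^{343−10} = (−1)^333 = -1.

-1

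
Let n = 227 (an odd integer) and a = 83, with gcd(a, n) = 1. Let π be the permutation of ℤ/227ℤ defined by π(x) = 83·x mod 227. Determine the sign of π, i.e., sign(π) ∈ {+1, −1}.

-1

Trace 212: π^k(212) = [212, 117, 177, 163, 136, 165, 75] for k=0..6.
2 cycles of lengths [226, 1].
n − c = 227 − 2 = 225; sign = (−1)^225 = -1.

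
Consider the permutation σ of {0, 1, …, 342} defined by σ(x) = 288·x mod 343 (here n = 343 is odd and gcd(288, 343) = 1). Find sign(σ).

Start at x=232: 232 → 274 → 22 → 162 → 8 → 246 → 190 → … (one orbit).
Cycle type of π: 49×6 + 7×6 + 1×7; total 19 cycles.
19 cycles on 343: each ℓ→(−1)^(ℓ−1), product (−1)^324 = +1.
(288|343)_J = +1 (Zolotarev's lemma cross-check).

+1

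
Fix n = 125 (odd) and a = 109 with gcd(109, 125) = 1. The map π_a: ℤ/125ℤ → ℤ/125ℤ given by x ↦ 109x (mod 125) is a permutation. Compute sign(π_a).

Start at x=64: 64 → 101 → 9 → 106 → 54 → 11 → 74 → … (one orbit).
The orbit structure of x ↦ 109x mod 125: 7 orbits of sizes [50, 50, 10, 10, 2, 2, 1].
7 cycles on 125: each ℓ→(−1)^(ℓ−1), product (−1)^118 = +1.

+1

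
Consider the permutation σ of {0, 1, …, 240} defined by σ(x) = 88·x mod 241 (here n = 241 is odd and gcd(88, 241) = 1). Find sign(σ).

-1

Orbit of 16 under x↦88x: [16, 203, 30, 230, 237, 130, 113]… (length divides ord_241(88)).
Decompose π into cycles: lengths [48, 48, 48, 48, 48, 1] (6 cycles, including the fixed point 0).
241 − 6 = 235 transpositions; sign(π) = (−1)^235 = -1.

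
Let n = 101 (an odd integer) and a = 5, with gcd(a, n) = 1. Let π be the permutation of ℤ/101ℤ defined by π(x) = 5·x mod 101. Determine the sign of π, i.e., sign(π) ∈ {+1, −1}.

Trace 36: π^k(36) = [36, 79, 92, 56, 78, 87, 31] for k=0..6.
Cycle type of π: 25×4 + 1; total 5 cycles.
5 cycles on 101: each ℓ→(−1)^(ℓ−1), product (−1)^96 = +1.

+1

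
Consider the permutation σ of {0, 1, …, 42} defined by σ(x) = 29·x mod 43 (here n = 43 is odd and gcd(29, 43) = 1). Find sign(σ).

Start at x=28: 28 → 38 → 27 → 9 → 3 → 1 → 29 → … (one orbit).
Cycle lengths of π_29 on ℤ/43ℤ: [42, 1]; 2 cycles in total.
43 − 2 = 41 transpositions; sign(π) = (−1)^41 = -1.

-1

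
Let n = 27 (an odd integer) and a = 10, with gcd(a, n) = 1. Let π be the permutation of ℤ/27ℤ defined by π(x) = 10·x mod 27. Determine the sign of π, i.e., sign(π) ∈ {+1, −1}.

Orbit of 19 under x↦10x: [19, 1, 10]… (length divides ord_27(10)).
Decompose π into cycles: lengths [3, 3, 3, 3, 3, 3, 1, 1, 1, 1, 1, 1, 1, 1, 1] (15 cycles, including the fixed point 0).
15 cycles on 27: each ℓ→(−1)^(ℓ−1), product (−1)^12 = +1.
Zolotarev: (10|27) = +1, matching the cycle-count sign.

+1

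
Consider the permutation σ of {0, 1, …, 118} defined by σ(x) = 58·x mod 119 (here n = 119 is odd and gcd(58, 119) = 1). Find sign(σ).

-1

Start at x=18: 18 → 92 → 100 → 88 → 106 → 79 → 60 → … (one orbit).
π_58 has 6 disjoint cycles with lengths [48, 48, 16, 3, 3, 1] on {0,…,118}.
sign(π) = (−1)^{n − #cycles} = (−1)^{119−6} = (−1)^113 = -1.
Check: (58/119) = -1 by Zolotarev.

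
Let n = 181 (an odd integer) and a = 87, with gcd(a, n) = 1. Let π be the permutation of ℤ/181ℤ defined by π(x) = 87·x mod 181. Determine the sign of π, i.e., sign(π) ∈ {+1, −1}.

+1

Trace 34: π^k(34) = [34, 62, 145, 126, 102, 5, 73] for k=0..6.
π_87 has 5 disjoint cycles with lengths [45, 45, 45, 45, 1] on {0,…,180}.
With 5 cycles on 181 points, sign = (−1)^{181−5} = +1.
Check: (87/181) = +1 by Zolotarev.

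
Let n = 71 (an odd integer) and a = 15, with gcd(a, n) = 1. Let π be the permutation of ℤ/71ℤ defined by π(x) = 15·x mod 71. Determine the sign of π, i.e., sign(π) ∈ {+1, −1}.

Orbit of 48 under x↦15x: [48, 10, 8, 49, 25, 20, 16]… (length divides ord_71(15)).
π_15 has 3 disjoint cycles with lengths [35, 35, 1] on {0,…,70}.
3 cycles on 71: each ℓ→(−1)^(ℓ−1), product (−1)^68 = +1.
(15|71)_J = +1 (Zolotarev's lemma cross-check).

+1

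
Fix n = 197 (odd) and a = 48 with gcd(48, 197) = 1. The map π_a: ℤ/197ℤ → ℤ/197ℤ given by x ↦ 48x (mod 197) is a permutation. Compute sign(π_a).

Start at x=20: 20 → 172 → 179 → 121 → 95 → 29 → 13 → … (one orbit).
Cycle type of π: 196 + 1; total 2 cycles.
sign(π) = (−1)^{n − #cycles} = (−1)^{197−2} = (−1)^195 = -1.
Zolotarev: (48|197) = -1, matching the cycle-count sign.

-1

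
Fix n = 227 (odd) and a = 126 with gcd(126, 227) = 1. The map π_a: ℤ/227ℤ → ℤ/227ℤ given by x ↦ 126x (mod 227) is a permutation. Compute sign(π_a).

-1

Orbit of 117 under x↦126x: [117, 214, 178, 182, 5, 176, 157]… (length divides ord_227(126)).
2 cycles of lengths [226, 1].
sign(π) = (−1)^{n − #cycles} = (−1)^{227−2} = (−1)^225 = -1.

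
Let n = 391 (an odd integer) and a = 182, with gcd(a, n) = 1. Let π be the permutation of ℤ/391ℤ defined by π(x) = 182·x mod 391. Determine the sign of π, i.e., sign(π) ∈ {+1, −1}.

+1

Trace 113: π^k(113) = [113, 234, 360, 223, 313, 271, 56] for k=0..6.
π_182 has 5 disjoint cycles with lengths [176, 176, 22, 16, 1] on {0,…,390}.
n − c = 391 − 5 = 386; sign = (−1)^386 = +1.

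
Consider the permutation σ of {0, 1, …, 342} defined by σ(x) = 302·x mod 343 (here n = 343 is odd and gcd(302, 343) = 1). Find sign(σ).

+1

Trace 239: π^k(239) = [239, 148, 106, 113, 169, 274, 85] for k=0..6.
Cycle lengths of π_302 on ℤ/343ℤ: [49, 49, 49, 49, 49, 49, 7, 7, 7, 7, 7, 7, 1, 1, 1, 1, 1, 1, 1]; 19 cycles in total.
343 − 19 = 324 transpositions; sign(π) = (−1)^324 = +1.
(302|343)_J = +1 (Zolotarev's lemma cross-check).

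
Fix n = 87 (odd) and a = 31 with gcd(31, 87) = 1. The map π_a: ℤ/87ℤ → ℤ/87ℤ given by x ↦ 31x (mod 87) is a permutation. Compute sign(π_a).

Trace 16: π^k(16) = [16, 61, 64, 70, 82, 19, 67] for k=0..6.
6 cycles of lengths [28, 28, 28, 1, 1, 1].
87 − 6 = 81 transpositions; sign(π) = (−1)^81 = -1.

-1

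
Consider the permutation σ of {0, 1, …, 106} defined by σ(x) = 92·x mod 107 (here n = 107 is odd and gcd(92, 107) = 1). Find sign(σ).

+1

Trace 30: π^k(30) = [30, 85, 9, 79, 99, 13, 19] for k=0..6.
Cycle type of π: 53×2 + 1; total 3 cycles.
Σ(ℓ_i−1) = 107−3 = 104; sign = (−1)^104 = +1.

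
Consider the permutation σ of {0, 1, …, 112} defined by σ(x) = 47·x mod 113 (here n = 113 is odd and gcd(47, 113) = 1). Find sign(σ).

Trace 47: π^k(47) = [47, 62, 89, 2, 94, 11, 65] for k=0..6.
Decompose π into cycles: lengths [112, 1] (2 cycles, including the fixed point 0).
Σ(ℓ_i−1) = 113−2 = 111; sign = (−1)^111 = -1.
Check: (47/113) = -1 by Zolotarev.

-1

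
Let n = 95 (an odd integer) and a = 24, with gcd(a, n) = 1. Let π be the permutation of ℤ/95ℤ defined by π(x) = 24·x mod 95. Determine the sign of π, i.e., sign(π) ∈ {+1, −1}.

Trace 54: π^k(54) = [54, 61, 39, 81, 44, 11, 74] for k=0..6.
Decompose π into cycles: lengths [18, 18, 18, 18, 9, 9, 2, 2, 1] (9 cycles, including the fixed point 0).
9 cycles on 95: each ℓ→(−1)^(ℓ−1), product (−1)^86 = +1.
(24|95)_J = +1 (Zolotarev's lemma cross-check).

+1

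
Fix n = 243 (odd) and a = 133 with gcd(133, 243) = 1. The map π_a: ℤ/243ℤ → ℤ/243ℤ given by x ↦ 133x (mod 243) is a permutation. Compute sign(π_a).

+1

Start at x=7: 7 → 202 → 136 → 106 → 4 → 46 → 43 → … (one orbit).
Decompose π into cycles: lengths [81, 81, 27, 27, 9, 9, 3, 3, 1, 1, 1] (11 cycles, including the fixed point 0).
sign(π) = (−1)^{n − #cycles} = (−1)^{243−11} = (−1)^232 = +1.
The Jacobi symbol (133|243) = +1 (Zolotarev) agrees.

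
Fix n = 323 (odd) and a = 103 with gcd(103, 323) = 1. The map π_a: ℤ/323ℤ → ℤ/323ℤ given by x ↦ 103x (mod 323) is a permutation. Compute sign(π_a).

-1

Start at x=103: 103 → 273 → 18 → 239 → 69 → 1 → 103 (one orbit).
Cycle type of π: 6×51 + 1×17; total 68 cycles.
323 − 68 = 255 transpositions; sign(π) = (−1)^255 = -1.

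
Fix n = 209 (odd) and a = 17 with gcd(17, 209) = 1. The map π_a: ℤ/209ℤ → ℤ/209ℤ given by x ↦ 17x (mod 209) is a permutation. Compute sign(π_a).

-1

Orbit of 81 under x↦17x: [81, 123, 1, 17, 80, 106, 130]… (length divides ord_209(17)).
6 cycles of lengths [90, 90, 10, 9, 9, 1].
sign(π) = (−1)^{n − #cycles} = (−1)^{209−6} = (−1)^203 = -1.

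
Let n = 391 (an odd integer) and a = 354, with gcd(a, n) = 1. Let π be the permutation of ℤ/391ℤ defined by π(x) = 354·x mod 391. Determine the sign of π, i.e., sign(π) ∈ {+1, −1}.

-1

Start at x=211: 211 → 13 → 301 → 202 → 346 → 101 → 173 → … (one orbit).
6 cycles of lengths [176, 176, 16, 11, 11, 1].
391 − 6 = 385 transpositions; sign(π) = (−1)^385 = -1.
Zolotarev: (354|391) = -1, matching the cycle-count sign.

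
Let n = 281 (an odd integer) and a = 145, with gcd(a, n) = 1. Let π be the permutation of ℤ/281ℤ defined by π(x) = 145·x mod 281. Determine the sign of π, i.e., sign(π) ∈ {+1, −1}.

Trace 2: π^k(2) = [2, 9, 181, 112, 223, 20, 90] for k=0..6.
Cycle lengths of π_145 on ℤ/281ℤ: [140, 140, 1]; 3 cycles in total.
With 3 cycles on 281 points, sign = (−1)^{281−3} = +1.
(145|281)_J = +1 (Zolotarev's lemma cross-check).

+1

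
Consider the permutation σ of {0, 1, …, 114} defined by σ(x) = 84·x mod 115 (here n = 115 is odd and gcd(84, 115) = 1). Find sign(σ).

-1

Orbit of 16 under x↦84x: [16, 79, 81, 19, 101, 89, 1]… (length divides ord_115(84)).
Cycle type of π: 22×5 + 2×2 + 1; total 8 cycles.
8 cycles on 115: each ℓ→(−1)^(ℓ−1), product (−1)^107 = -1.
Zolotarev: (84|115) = -1, matching the cycle-count sign.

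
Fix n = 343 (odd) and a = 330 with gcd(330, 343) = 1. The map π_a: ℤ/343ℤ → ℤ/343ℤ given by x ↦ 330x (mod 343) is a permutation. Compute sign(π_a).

Trace 204: π^k(204) = [204, 92, 176, 113, 246, 232, 71] for k=0..6.
Cycle type of π: 49×6 + 7×6 + 1×7; total 19 cycles.
With 19 cycles on 343 points, sign = (−1)^{343−19} = +1.

+1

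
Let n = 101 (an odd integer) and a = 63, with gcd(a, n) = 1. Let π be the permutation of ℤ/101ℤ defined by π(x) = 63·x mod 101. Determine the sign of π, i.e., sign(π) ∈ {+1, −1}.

Start at x=59: 59 → 81 → 53 → 6 → 75 → 79 → 28 → … (one orbit).
The orbit structure of x ↦ 63x mod 101: 2 orbits of sizes [100, 1].
sign(π) = (−1)^{n − #cycles} = (−1)^{101−2} = (−1)^99 = -1.
Via Zolotarev, sign(π_{63}) = (63|101) = -1.

-1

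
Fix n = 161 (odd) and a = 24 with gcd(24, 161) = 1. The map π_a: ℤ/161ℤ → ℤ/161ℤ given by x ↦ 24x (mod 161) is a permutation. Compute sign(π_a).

Start at x=93: 93 → 139 → 116 → 47 → 1 → 24 → 93 (one orbit).
Decompose π into cycles: lengths [6, 6, 6, 6, 6, 6, 6, 6, 6, 6, 6, 6, 6, 6, 6, 6, 6, 6, 6, 6, 6, 6, 6, 1, 1, 1, 1, 1, 1, 1, 1, 1, 1, 1, 1, 1, 1, 1, 1, 1, 1, 1, 1, 1, 1, 1] (46 cycles, including the fixed point 0).
161 − 46 = 115 transpositions; sign(π) = (−1)^115 = -1.
(24|161)_J = -1 (Zolotarev's lemma cross-check).

-1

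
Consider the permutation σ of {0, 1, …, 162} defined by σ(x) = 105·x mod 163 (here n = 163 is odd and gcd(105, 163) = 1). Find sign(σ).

Trace 162: π^k(162) = [162, 58, 59, 1, 105, 104] for k=0..5.
28 cycles of lengths [6, 6, 6, 6, 6, 6, 6, 6, 6, 6, 6, 6, 6, 6, 6, 6, 6, 6, 6, 6, 6, 6, 6, 6, 6, 6, 6, 1].
n − c = 163 − 28 = 135; sign = (−1)^135 = -1.
Check: (105/163) = -1 by Zolotarev.

-1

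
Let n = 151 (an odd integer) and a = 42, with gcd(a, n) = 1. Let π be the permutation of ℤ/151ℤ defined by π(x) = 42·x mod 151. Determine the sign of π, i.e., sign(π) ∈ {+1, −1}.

+1

Orbit of 55 under x↦42x: [55, 45, 78, 105, 31, 94, 22]… (length divides ord_151(42)).
Decompose π into cycles: lengths [75, 75, 1] (3 cycles, including the fixed point 0).
n − c = 151 − 3 = 148; sign = (−1)^148 = +1.
Zolotarev: (42|151) = +1, matching the cycle-count sign.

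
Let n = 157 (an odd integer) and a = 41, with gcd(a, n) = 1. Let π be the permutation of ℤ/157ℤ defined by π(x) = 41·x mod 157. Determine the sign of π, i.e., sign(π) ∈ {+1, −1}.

-1

Trace 67: π^k(67) = [67, 78, 58, 23, 1, 41, 111] for k=0..6.
Cycle lengths of π_41 on ℤ/157ℤ: [52, 52, 52, 1]; 4 cycles in total.
sign(π) = (−1)^{n − #cycles} = (−1)^{157−4} = (−1)^153 = -1.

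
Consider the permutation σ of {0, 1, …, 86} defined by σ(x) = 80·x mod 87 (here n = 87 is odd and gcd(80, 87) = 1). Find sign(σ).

-1

Orbit of 80 under x↦80x: [80, 49, 5, 52, 71, 25, 86]… (length divides ord_87(80)).
Cycle lengths of π_80 on ℤ/87ℤ: [14, 14, 14, 14, 14, 14, 2, 1]; 8 cycles in total.
Σ(ℓ_i−1) = 87−8 = 79; sign = (−1)^79 = -1.
(80|87)_J = -1 (Zolotarev's lemma cross-check).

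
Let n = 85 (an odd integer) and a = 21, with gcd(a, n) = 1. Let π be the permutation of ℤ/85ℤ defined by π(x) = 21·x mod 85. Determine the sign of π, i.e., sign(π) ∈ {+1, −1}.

Trace 16: π^k(16) = [16, 81, 1, 21] for k=0..3.
Cycle lengths of π_21 on ℤ/85ℤ: [4, 4, 4, 4, 4, 4, 4, 4, 4, 4, 4, 4, 4, 4, 4, 4, 4, 4, 4, 4, 1, 1, 1, 1, 1]; 25 cycles in total.
85 − 25 = 60 transpositions; sign(π) = (−1)^60 = +1.

+1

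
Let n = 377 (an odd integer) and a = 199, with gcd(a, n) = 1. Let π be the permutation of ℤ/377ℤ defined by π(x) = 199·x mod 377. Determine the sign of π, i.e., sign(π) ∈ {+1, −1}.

Trace 74: π^k(74) = [74, 23, 53, 368, 94, 233, 373] for k=0..6.
Cycle type of π: 42×8 + 7×4 + 6×2 + 1; total 15 cycles.
sign(π) = (−1)^{n − #cycles} = (−1)^{377−15} = (−1)^362 = +1.
Via Zolotarev, sign(π_{199}) = (199|377) = +1.

+1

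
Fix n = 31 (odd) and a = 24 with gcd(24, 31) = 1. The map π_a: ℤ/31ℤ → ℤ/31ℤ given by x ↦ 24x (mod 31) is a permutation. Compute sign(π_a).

-1

Start at x=21: 21 → 8 → 6 → 20 → 15 → 19 → 22 → … (one orbit).
Cycle lengths of π_24 on ℤ/31ℤ: [30, 1]; 2 cycles in total.
n − c = 31 − 2 = 29; sign = (−1)^29 = -1.
The Jacobi symbol (24|31) = -1 (Zolotarev) agrees.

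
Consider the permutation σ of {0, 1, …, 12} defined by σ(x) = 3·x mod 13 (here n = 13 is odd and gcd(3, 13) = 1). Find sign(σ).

+1

Start at x=3: 3 → 9 → 1 → 3 (one orbit).
Decompose π into cycles: lengths [3, 3, 3, 3, 1] (5 cycles, including the fixed point 0).
5 cycles on 13: each ℓ→(−1)^(ℓ−1), product (−1)^8 = +1.
Check: (3/13) = +1 by Zolotarev.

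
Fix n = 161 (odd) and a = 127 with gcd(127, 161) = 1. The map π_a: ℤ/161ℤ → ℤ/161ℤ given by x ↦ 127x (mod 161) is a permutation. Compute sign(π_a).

Start at x=8: 8 → 50 → 71 → 1 → 127 → 29 → 141 → … (one orbit).
21 cycles of lengths [11, 11, 11, 11, 11, 11, 11, 11, 11, 11, 11, 11, 11, 11, 1, 1, 1, 1, 1, 1, 1].
sign(π) = (−1)^{n − #cycles} = (−1)^{161−21} = (−1)^140 = +1.
Via Zolotarev, sign(π_{127}) = (127|161) = +1.

+1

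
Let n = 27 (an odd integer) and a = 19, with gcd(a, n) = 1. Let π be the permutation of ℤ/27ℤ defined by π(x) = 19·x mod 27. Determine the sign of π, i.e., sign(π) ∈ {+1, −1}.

+1

Trace 10: π^k(10) = [10, 1, 19] for k=0..2.
15 cycles of lengths [3, 3, 3, 3, 3, 3, 1, 1, 1, 1, 1, 1, 1, 1, 1].
15 cycles on 27: each ℓ→(−1)^(ℓ−1), product (−1)^12 = +1.
Check: (19/27) = +1 by Zolotarev.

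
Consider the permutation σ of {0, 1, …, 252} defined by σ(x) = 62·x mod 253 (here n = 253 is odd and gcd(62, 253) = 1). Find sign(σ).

Trace 70: π^k(70) = [70, 39, 141, 140, 78, 29, 27] for k=0..6.
Cycle type of π: 110×2 + 11×2 + 10 + 1; total 6 cycles.
Σ(ℓ_i−1) = 253−6 = 247; sign = (−1)^247 = -1.
The Jacobi symbol (62|253) = -1 (Zolotarev) agrees.

-1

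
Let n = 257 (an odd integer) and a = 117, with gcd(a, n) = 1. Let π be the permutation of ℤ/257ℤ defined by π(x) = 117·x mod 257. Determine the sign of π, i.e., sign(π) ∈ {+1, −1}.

Start at x=223: 223 → 134 → 1 → 117 → 68 → 246 → 255 → … (one orbit).
Cycle type of π: 64×4 + 1; total 5 cycles.
Σ(ℓ_i−1) = 257−5 = 252; sign = (−1)^252 = +1.
Via Zolotarev, sign(π_{117}) = (117|257) = +1.

+1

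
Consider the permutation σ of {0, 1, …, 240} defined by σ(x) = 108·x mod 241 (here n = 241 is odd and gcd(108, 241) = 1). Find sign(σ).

Orbit of 32 under x↦108x: [32, 82, 180, 160, 169, 177, 77]… (length divides ord_241(108)).
Cycle type of π: 120×2 + 1; total 3 cycles.
Σ(ℓ_i−1) = 241−3 = 238; sign = (−1)^238 = +1.

+1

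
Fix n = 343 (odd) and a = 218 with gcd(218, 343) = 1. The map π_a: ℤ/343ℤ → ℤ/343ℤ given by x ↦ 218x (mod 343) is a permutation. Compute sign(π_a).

Orbit of 134 under x↦218x: [134, 57, 78, 197, 71, 43, 113]… (length divides ord_343(218)).
19 cycles of lengths [49, 49, 49, 49, 49, 49, 7, 7, 7, 7, 7, 7, 1, 1, 1, 1, 1, 1, 1].
19 cycles on 343: each ℓ→(−1)^(ℓ−1), product (−1)^324 = +1.
Zolotarev: (218|343) = +1, matching the cycle-count sign.

+1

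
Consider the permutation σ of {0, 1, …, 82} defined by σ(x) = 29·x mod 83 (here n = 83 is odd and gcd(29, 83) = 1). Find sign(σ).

+1

Start at x=75: 75 → 17 → 78 → 21 → 28 → 65 → 59 → … (one orbit).
The orbit structure of x ↦ 29x mod 83: 3 orbits of sizes [41, 41, 1].
With 3 cycles on 83 points, sign = (−1)^{83−3} = +1.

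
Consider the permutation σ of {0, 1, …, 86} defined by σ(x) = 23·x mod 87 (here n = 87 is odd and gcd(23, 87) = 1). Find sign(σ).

Orbit of 16 under x↦23x: [16, 20, 25, 53, 1, 23, 7]… (length divides ord_87(23)).
Cycle type of π: 14×4 + 7×4 + 2 + 1; total 10 cycles.
Σ(ℓ_i−1) = 87−10 = 77; sign = (−1)^77 = -1.
Check: (23/87) = -1 by Zolotarev.

-1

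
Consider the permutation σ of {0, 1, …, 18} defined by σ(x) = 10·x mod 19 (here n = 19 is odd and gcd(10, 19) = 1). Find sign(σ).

Trace 13: π^k(13) = [13, 16, 8, 4, 2, 1, 10] for k=0..6.
Cycle type of π: 18 + 1; total 2 cycles.
With 2 cycles on 19 points, sign = (−1)^{19−2} = -1.

-1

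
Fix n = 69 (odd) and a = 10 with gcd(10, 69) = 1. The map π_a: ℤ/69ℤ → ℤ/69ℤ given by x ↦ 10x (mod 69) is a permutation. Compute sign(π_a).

Trace 10: π^k(10) = [10, 31, 34, 64, 19, 52, 37] for k=0..6.
Cycle type of π: 22×3 + 1×3; total 6 cycles.
6 cycles on 69: each ℓ→(−1)^(ℓ−1), product (−1)^63 = -1.

-1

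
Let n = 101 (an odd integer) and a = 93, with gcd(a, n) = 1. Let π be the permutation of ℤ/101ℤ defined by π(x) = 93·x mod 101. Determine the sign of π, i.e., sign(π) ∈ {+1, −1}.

Start at x=3: 3 → 77 → 91 → 80 → 67 → 70 → 46 → … (one orbit).
2 cycles of lengths [100, 1].
101 − 2 = 99 transpositions; sign(π) = (−1)^99 = -1.
Zolotarev: (93|101) = -1, matching the cycle-count sign.

-1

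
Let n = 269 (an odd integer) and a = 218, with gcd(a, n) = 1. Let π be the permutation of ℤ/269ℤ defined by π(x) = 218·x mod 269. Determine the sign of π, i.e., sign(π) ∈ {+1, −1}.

Start at x=169: 169 → 258 → 23 → 172 → 105 → 25 → 70 → … (one orbit).
Cycle type of π: 67×4 + 1; total 5 cycles.
5 cycles on 269: each ℓ→(−1)^(ℓ−1), product (−1)^264 = +1.
(218|269)_J = +1 (Zolotarev's lemma cross-check).

+1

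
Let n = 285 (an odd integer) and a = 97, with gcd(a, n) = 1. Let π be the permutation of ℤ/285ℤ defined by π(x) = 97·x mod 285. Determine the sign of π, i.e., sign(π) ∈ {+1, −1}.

Start at x=139: 139 → 88 → 271 → 67 → 229 → 268 → 61 → … (one orbit).
Decompose π into cycles: lengths [36, 36, 36, 36, 36, 36, 18, 18, 18, 4, 4, 4, 1, 1, 1] (15 cycles, including the fixed point 0).
285 − 15 = 270 transpositions; sign(π) = (−1)^270 = +1.
Via Zolotarev, sign(π_{97}) = (97|285) = +1.

+1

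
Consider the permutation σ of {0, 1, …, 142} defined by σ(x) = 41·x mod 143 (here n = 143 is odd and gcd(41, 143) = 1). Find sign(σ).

+1

Start at x=9: 9 → 83 → 114 → 98 → 14 → 2 → 82 → … (one orbit).
Cycle lengths of π_41 on ℤ/143ℤ: [60, 60, 12, 10, 1]; 5 cycles in total.
Σ(ℓ_i−1) = 143−5 = 138; sign = (−1)^138 = +1.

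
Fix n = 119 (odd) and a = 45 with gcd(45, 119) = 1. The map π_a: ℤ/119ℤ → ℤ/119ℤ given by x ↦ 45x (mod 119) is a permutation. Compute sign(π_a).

Orbit of 64 under x↦45x: [64, 24, 9, 48, 18, 96, 36]… (length divides ord_119(45)).
The orbit structure of x ↦ 45x mod 119: 5 orbits of sizes [48, 48, 16, 6, 1].
Σ(ℓ_i−1) = 119−5 = 114; sign = (−1)^114 = +1.

+1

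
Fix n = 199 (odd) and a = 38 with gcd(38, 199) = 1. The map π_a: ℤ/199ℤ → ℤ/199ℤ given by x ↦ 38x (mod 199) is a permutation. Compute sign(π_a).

-1

Orbit of 107 under x↦38x: [107, 86, 84, 8, 105, 10, 181]… (length divides ord_199(38)).
Decompose π into cycles: lengths [198, 1] (2 cycles, including the fixed point 0).
With 2 cycles on 199 points, sign = (−1)^{199−2} = -1.
Check: (38/199) = -1 by Zolotarev.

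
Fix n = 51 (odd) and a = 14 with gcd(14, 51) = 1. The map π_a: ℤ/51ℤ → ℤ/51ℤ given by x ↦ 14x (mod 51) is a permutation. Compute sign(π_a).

+1

Trace 49: π^k(49) = [49, 23, 16, 20, 25, 44, 4] for k=0..6.
Cycle type of π: 16×3 + 2 + 1; total 5 cycles.
n − c = 51 − 5 = 46; sign = (−1)^46 = +1.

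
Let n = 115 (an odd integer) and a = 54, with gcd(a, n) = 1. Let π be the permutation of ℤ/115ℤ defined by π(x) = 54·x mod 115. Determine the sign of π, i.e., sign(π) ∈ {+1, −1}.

+1

Orbit of 64 under x↦54x: [64, 6, 94, 16, 59, 81, 4]… (length divides ord_115(54)).
Cycle lengths of π_54 on ℤ/115ℤ: [22, 22, 22, 22, 11, 11, 2, 2, 1]; 9 cycles in total.
n − c = 115 − 9 = 106; sign = (−1)^106 = +1.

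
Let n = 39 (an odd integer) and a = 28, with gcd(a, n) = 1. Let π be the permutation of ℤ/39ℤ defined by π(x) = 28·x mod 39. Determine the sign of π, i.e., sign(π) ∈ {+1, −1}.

-1

Orbit of 1 under x↦28x: [1, 28, 4, 34, 16, 19, 25]… (length divides ord_39(28)).
Cycle lengths of π_28 on ℤ/39ℤ: [12, 12, 12, 1, 1, 1]; 6 cycles in total.
Σ(ℓ_i−1) = 39−6 = 33; sign = (−1)^33 = -1.
Via Zolotarev, sign(π_{28}) = (28|39) = -1.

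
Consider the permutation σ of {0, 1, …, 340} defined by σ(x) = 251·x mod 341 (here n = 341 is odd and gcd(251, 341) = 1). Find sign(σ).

Trace 69: π^k(69) = [69, 269, 1, 251, 257, 58, 236] for k=0..6.
π_251 has 14 disjoint cycles with lengths [30, 30, 30, 30, 30, 30, 30, 30, 30, 30, 30, 5, 5, 1] on {0,…,340}.
sign(π) = (−1)^{n − #cycles} = (−1)^{341−14} = (−1)^327 = -1.
The Jacobi symbol (251|341) = -1 (Zolotarev) agrees.

-1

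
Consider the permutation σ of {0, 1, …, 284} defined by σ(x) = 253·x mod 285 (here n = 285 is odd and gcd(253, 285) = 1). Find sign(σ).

Trace 121: π^k(121) = [121, 118, 214, 277, 256, 73, 229] for k=0..6.
18 cycles of lengths [36, 36, 36, 36, 36, 36, 9, 9, 9, 9, 9, 9, 4, 4, 4, 1, 1, 1].
sign(π) = (−1)^{n − #cycles} = (−1)^{285−18} = (−1)^267 = -1.

-1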